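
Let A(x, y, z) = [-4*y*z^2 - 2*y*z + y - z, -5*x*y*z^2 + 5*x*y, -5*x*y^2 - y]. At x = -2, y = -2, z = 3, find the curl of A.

(∇×A)₁ = ∂A₃/∂y − ∂A₂/∂z = 10*x*y*z - 10*x*y - 1
(∇×A)₂ = ∂A₁/∂z − ∂A₃/∂x = 5*y^2 - 8*y*z - 2*y - 1
(∇×A)₃ = ∂A₂/∂x − ∂A₁/∂y = -5*y*z^2 + 5*y + 4*z^2 + 2*z - 1
∇×A = (10*x*y*z - 10*x*y - 1, 5*y^2 - 8*y*z - 2*y - 1, -5*y*z^2 + 5*y + 4*z^2 + 2*z - 1)
At (-2, -2, 3): (79, 71, 121).

(79, 71, 121)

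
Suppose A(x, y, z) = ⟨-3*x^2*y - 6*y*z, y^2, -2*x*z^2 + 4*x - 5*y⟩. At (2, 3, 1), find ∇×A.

(∇×A)₁ = ∂A₃/∂y − ∂A₂/∂z = -5
(∇×A)₂ = ∂A₁/∂z − ∂A₃/∂x = -6*y + 2*z^2 - 4
(∇×A)₃ = ∂A₂/∂x − ∂A₁/∂y = 3*x^2 + 6*z
∇×A = (-5, -6*y + 2*z^2 - 4, 3*x^2 + 6*z)
At (2, 3, 1): (-5, -20, 18).

(-5, -20, 18)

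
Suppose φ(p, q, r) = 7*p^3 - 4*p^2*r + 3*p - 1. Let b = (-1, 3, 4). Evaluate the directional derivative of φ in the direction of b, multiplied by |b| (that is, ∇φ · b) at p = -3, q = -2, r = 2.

∂φ/∂p = 21*p^2 - 8*p*r + 3
∂φ/∂q = 0
∂φ/∂r = -4*p^2
∇φ at (-3, -2, 2) = (240, 0, -36)
∇φ · b = (240)(-1) + (0)(3) + (-36)(4) = -384

-384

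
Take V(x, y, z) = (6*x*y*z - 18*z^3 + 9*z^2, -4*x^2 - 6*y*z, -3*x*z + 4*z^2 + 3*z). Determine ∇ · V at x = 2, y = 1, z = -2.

-19

∂V₁/∂x = 6*y*z
∂V₂/∂y = -6*z
∂V₃/∂z = -3*x + 8*z + 3
∇·V = -3*x + 6*y*z + 2*z + 3
At (2, 1, -2): -19.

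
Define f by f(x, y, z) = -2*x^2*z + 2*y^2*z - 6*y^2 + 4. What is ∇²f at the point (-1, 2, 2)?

∂²f/∂x² = -4*z
∂²f/∂y² = 4*(z - 3)
∂²f/∂z² = 0
∇²f = -12
At (-1, 2, 2): -12.

-12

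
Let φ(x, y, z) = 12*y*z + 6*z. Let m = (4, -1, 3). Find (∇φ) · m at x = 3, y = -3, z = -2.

-66

∂φ/∂x = 0
∂φ/∂y = 12*z
∂φ/∂z = 12*y + 6
∇φ at (3, -3, -2) = (0, -24, -30)
∇φ · m = (0)(4) + (-24)(-1) + (-30)(3) = -66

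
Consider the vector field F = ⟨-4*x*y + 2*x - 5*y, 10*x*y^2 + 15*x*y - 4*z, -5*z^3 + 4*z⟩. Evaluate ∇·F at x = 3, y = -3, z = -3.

-252

∂F₁/∂x = -4*y + 2
∂F₂/∂y = 20*x*y + 15*x
∂F₃/∂z = -15*z^2 + 4
∇·F = 20*x*y + 15*x - 4*y - 15*z^2 + 6
At (3, -3, -3): -252.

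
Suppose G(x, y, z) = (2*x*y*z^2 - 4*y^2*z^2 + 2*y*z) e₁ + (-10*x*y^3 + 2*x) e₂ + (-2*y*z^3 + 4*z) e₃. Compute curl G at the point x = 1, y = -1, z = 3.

(∇×G)₁ = ∂G₃/∂y − ∂G₂/∂z = -2*z^3
(∇×G)₂ = ∂G₁/∂z − ∂G₃/∂x = 4*x*y*z - 8*y^2*z + 2*y
(∇×G)₃ = ∂G₂/∂x − ∂G₁/∂y = -2*x*z^2 - 10*y^3 + 8*y*z^2 - 2*z + 2
∇×G = (-2*z^3, 4*x*y*z - 8*y^2*z + 2*y, -2*x*z^2 - 10*y^3 + 8*y*z^2 - 2*z + 2)
At (1, -1, 3): (-54, -38, -84).

(-54, -38, -84)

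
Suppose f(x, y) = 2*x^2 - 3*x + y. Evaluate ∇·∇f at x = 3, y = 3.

4

∂²f/∂x² = 4
∂²f/∂y² = 0
∇²f = 4
At (3, 3): 4.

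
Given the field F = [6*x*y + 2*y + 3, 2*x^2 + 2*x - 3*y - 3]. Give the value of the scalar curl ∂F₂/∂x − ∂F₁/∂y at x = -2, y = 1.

4

∂F₂/∂x = 4*x + 2
∂F₁/∂y = 6*x + 2
Scalar curl = -2*x
At (-2, 1): 4.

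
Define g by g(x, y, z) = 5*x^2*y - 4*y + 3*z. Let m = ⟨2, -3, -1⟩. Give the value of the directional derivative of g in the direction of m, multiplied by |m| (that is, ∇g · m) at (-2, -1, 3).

∂g/∂x = 10*x*y
∂g/∂y = 5*x^2 - 4
∂g/∂z = 3
∇g at (-2, -1, 3) = (20, 16, 3)
∇g · m = (20)(2) + (16)(-3) + (3)(-1) = -11

-11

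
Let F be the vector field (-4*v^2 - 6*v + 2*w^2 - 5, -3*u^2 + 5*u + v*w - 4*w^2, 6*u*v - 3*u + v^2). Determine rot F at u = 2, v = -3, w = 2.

(∇×F)₁ = ∂F₃/∂v − ∂F₂/∂w = 6*u + v + 8*w
(∇×F)₂ = ∂F₁/∂w − ∂F₃/∂u = -6*v + 4*w + 3
(∇×F)₃ = ∂F₂/∂u − ∂F₁/∂v = -6*u + 8*v + 11
∇×F = (6*u + v + 8*w, -6*v + 4*w + 3, -6*u + 8*v + 11)
At (2, -3, 2): (25, 29, -25).

(25, 29, -25)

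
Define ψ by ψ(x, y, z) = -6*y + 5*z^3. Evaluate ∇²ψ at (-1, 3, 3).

∂²ψ/∂x² = 0
∂²ψ/∂y² = 0
∂²ψ/∂z² = 30*z
∇²ψ = 30*z
At (-1, 3, 3): 90.

90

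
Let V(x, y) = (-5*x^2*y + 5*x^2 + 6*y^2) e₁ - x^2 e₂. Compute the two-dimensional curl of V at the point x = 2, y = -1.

28

∂V₂/∂x = -2*x
∂V₁/∂y = -5*x^2 + 12*y
Scalar curl = 5*x^2 - 2*x - 12*y
At (2, -1): 28.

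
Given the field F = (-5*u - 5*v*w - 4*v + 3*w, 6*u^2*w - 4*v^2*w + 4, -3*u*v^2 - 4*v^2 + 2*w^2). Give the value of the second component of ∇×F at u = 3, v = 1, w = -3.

(∇×F)_2 = ∂F₁/∂w − ∂F₃/∂u
= -5*v + 3 − (-3*v^2)
= 3*v^2 - 5*v + 3
At (3, 1, -3): 1.

1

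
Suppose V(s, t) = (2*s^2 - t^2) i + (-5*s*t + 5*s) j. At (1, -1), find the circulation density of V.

∂V₂/∂s = -5*t + 5
∂V₁/∂t = -2*t
Scalar curl = -3*t + 5
At (1, -1): 8.

8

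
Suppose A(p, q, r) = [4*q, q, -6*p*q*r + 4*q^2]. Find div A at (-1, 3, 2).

19

∂A₁/∂p = 0
∂A₂/∂q = 1
∂A₃/∂r = -6*p*q
∇·A = -6*p*q + 1
At (-1, 3, 2): 19.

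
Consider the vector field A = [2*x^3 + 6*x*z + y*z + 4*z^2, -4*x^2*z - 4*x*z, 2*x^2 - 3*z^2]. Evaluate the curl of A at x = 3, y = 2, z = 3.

(48, 32, -87)

(∇×A)₁ = ∂A₃/∂y − ∂A₂/∂z = 4*x^2 + 4*x
(∇×A)₂ = ∂A₁/∂z − ∂A₃/∂x = 2*x + y + 8*z
(∇×A)₃ = ∂A₂/∂x − ∂A₁/∂y = -8*x*z - 5*z
∇×A = (4*x^2 + 4*x, 2*x + y + 8*z, -8*x*z - 5*z)
At (3, 2, 3): (48, 32, -87).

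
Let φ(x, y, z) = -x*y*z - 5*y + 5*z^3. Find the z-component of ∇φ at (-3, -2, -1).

9

(∇φ)_3 = ∂φ/∂z = -x*y + 15*z^2
At (-3, -2, -1): 9.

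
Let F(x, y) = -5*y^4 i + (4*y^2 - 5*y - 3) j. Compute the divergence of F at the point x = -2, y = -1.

-13

∂F₁/∂x = 0
∂F₂/∂y = 8*y - 5
∇·F = 8*y - 5
At (-2, -1): -13.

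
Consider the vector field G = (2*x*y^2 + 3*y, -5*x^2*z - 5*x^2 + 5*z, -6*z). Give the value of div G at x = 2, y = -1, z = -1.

∂G₁/∂x = 2*y^2
∂G₂/∂y = 0
∂G₃/∂z = -6
∇·G = 2*y^2 - 6
At (2, -1, -1): -4.

-4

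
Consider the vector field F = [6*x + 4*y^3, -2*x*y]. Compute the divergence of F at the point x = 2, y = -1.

∂F₁/∂x = 6
∂F₂/∂y = -2*x
∇·F = -2*x + 6
At (2, -1): 2.

2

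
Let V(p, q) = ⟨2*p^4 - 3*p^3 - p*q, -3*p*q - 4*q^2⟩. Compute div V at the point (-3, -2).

-270

∂V₁/∂p = 8*p^3 - 9*p^2 - q
∂V₂/∂q = -3*p - 8*q
∇·V = 8*p^3 - 9*p^2 - 3*p - 9*q
At (-3, -2): -270.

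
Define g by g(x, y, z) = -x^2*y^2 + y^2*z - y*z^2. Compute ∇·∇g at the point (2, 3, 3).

∂²g/∂x² = -2*y^2
∂²g/∂y² = 2*(-x^2 + z)
∂²g/∂z² = -2*y
∇²g = -2*x^2 - 2*y^2 - 2*y + 2*z
At (2, 3, 3): -26.

-26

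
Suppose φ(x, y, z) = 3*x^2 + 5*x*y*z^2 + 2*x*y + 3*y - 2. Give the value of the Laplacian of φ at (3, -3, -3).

∂²φ/∂x² = 6
∂²φ/∂y² = 0
∂²φ/∂z² = 10*x*y
∇²φ = 10*x*y + 6
At (3, -3, -3): -84.

-84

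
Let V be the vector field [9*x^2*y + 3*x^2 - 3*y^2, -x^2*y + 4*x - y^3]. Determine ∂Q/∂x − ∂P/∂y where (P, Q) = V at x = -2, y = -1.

∂V₂/∂x = -2*x*y + 4
∂V₁/∂y = 9*x^2 - 6*y
Scalar curl = -9*x^2 - 2*x*y + 6*y + 4
At (-2, -1): -42.

-42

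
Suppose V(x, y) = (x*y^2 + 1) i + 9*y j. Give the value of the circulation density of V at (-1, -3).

-6

∂V₂/∂x = 0
∂V₁/∂y = 2*x*y
Scalar curl = -2*x*y
At (-1, -3): -6.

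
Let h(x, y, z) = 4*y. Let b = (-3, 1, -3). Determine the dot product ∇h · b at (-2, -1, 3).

4

∂h/∂x = 0
∂h/∂y = 4
∂h/∂z = 0
∇h at (-2, -1, 3) = (0, 4, 0)
∇h · b = (0)(-3) + (4)(1) + (0)(-3) = 4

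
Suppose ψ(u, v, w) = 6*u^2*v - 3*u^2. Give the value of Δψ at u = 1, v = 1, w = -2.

∂²ψ/∂u² = 6*(2*v - 1)
∂²ψ/∂v² = 0
∂²ψ/∂w² = 0
∇²ψ = 12*v - 6
At (1, 1, -2): 6.

6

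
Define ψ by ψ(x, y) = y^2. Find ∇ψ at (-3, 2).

(0, 4)

∂ψ/∂x = 0
∂ψ/∂y = 2*y
∇ψ = (0, 2*y)
At (-3, 2): (0, 4).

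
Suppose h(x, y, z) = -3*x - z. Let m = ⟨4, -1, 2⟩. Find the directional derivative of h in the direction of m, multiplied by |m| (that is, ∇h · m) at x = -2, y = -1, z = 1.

-14

∂h/∂x = -3
∂h/∂y = 0
∂h/∂z = -1
∇h at (-2, -1, 1) = (-3, 0, -1)
∇h · m = (-3)(4) + (0)(-1) + (-1)(2) = -14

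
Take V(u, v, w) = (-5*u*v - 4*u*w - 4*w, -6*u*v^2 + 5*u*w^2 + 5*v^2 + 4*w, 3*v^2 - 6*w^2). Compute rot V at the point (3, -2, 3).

(-106, -16, 36)

(∇×V)₁ = ∂V₃/∂v − ∂V₂/∂w = -10*u*w + 6*v - 4
(∇×V)₂ = ∂V₁/∂w − ∂V₃/∂u = -4*u - 4
(∇×V)₃ = ∂V₂/∂u − ∂V₁/∂v = 5*u - 6*v^2 + 5*w^2
∇×V = (-10*u*w + 6*v - 4, -4*u - 4, 5*u - 6*v^2 + 5*w^2)
At (3, -2, 3): (-106, -16, 36).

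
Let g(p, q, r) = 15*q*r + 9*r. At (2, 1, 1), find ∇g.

(0, 15, 24)

∂g/∂p = 0
∂g/∂q = 15*r
∂g/∂r = 15*q + 9
∇g = (0, 15*r, 15*q + 9)
At (2, 1, 1): (0, 15, 24).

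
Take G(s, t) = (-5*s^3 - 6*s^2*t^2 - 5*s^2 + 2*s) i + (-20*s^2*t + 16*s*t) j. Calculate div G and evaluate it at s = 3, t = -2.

∂G₁/∂s = -15*s^2 - 12*s*t^2 - 10*s + 2
∂G₂/∂t = -20*s^2 + 16*s
∇·G = -35*s^2 - 12*s*t^2 + 6*s + 2
At (3, -2): -439.

-439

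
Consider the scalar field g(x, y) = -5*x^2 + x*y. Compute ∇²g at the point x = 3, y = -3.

∂²g/∂x² = -10
∂²g/∂y² = 0
∇²g = -10
At (3, -3): -10.

-10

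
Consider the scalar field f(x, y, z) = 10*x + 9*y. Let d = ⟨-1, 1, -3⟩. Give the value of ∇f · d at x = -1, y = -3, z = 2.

∂f/∂x = 10
∂f/∂y = 9
∂f/∂z = 0
∇f at (-1, -3, 2) = (10, 9, 0)
∇f · d = (10)(-1) + (9)(1) + (0)(-3) = -1

-1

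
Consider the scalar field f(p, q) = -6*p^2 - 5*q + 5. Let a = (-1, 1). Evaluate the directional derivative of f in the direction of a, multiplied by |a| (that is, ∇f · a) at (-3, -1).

-41

∂f/∂p = -12*p
∂f/∂q = -5
∇f at (-3, -1) = (36, -5)
∇f · a = (36)(-1) + (-5)(1) = -41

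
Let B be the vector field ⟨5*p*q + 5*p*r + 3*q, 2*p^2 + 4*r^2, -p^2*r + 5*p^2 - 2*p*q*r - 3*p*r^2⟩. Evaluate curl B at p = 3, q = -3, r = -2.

(28, -3, -6)

(∇×B)₁ = ∂B₃/∂q − ∂B₂/∂r = -2*p*r - 8*r
(∇×B)₂ = ∂B₁/∂r − ∂B₃/∂p = 2*p*r - 5*p + 2*q*r + 3*r^2
(∇×B)₃ = ∂B₂/∂p − ∂B₁/∂q = -p - 3
∇×B = (-2*p*r - 8*r, 2*p*r - 5*p + 2*q*r + 3*r^2, -p - 3)
At (3, -3, -2): (28, -3, -6).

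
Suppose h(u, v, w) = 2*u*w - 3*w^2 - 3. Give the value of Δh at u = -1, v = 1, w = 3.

∂²h/∂u² = 0
∂²h/∂v² = 0
∂²h/∂w² = -6
∇²h = -6
At (-1, 1, 3): -6.

-6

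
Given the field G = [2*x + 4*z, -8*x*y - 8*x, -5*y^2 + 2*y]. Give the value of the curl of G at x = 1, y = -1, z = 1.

(∇×G)₁ = ∂G₃/∂y − ∂G₂/∂z = -10*y + 2
(∇×G)₂ = ∂G₁/∂z − ∂G₃/∂x = 4
(∇×G)₃ = ∂G₂/∂x − ∂G₁/∂y = -8*y - 8
∇×G = (-10*y + 2, 4, -8*y - 8)
At (1, -1, 1): (12, 4, 0).

(12, 4, 0)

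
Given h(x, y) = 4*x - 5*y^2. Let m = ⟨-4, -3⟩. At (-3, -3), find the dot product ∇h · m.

-106

∂h/∂x = 4
∂h/∂y = -10*y
∇h at (-3, -3) = (4, 30)
∇h · m = (4)(-4) + (30)(-3) = -106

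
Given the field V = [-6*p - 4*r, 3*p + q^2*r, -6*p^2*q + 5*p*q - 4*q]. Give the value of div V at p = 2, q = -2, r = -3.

∂V₁/∂p = -6
∂V₂/∂q = 2*q*r
∂V₃/∂r = 0
∇·V = 2*q*r - 6
At (2, -2, -3): 6.

6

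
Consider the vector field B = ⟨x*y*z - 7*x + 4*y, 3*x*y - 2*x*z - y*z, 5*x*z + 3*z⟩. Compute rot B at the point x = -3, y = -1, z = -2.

(-7, 13, -9)

(∇×B)₁ = ∂B₃/∂y − ∂B₂/∂z = 2*x + y
(∇×B)₂ = ∂B₁/∂z − ∂B₃/∂x = x*y - 5*z
(∇×B)₃ = ∂B₂/∂x − ∂B₁/∂y = -x*z + 3*y - 2*z - 4
∇×B = (2*x + y, x*y - 5*z, -x*z + 3*y - 2*z - 4)
At (-3, -1, -2): (-7, 13, -9).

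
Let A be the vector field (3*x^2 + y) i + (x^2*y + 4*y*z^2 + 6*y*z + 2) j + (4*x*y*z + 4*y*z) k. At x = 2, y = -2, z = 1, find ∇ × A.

(∇×A)₁ = ∂A₃/∂y − ∂A₂/∂z = 4*x*z - 8*y*z - 6*y + 4*z
(∇×A)₂ = ∂A₁/∂z − ∂A₃/∂x = -4*y*z
(∇×A)₃ = ∂A₂/∂x − ∂A₁/∂y = 2*x*y - 1
∇×A = (4*x*z - 8*y*z - 6*y + 4*z, -4*y*z, 2*x*y - 1)
At (2, -2, 1): (40, 8, -9).

(40, 8, -9)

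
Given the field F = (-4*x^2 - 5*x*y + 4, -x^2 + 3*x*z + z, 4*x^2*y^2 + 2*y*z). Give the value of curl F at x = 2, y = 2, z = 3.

(∇×F)₁ = ∂F₃/∂y − ∂F₂/∂z = 8*x^2*y - 3*x + 2*z - 1
(∇×F)₂ = ∂F₁/∂z − ∂F₃/∂x = -8*x*y^2
(∇×F)₃ = ∂F₂/∂x − ∂F₁/∂y = 3*x + 3*z
∇×F = (8*x^2*y - 3*x + 2*z - 1, -8*x*y^2, 3*x + 3*z)
At (2, 2, 3): (63, -64, 15).

(63, -64, 15)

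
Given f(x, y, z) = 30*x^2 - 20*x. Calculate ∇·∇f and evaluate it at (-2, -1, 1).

60

∂²f/∂x² = 60
∂²f/∂y² = 0
∂²f/∂z² = 0
∇²f = 60
At (-2, -1, 1): 60.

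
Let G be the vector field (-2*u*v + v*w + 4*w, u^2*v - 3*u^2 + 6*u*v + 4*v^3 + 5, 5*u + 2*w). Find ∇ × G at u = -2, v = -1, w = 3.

(0, -2, 3)

(∇×G)₁ = ∂G₃/∂v − ∂G₂/∂w = 0
(∇×G)₂ = ∂G₁/∂w − ∂G₃/∂u = v - 1
(∇×G)₃ = ∂G₂/∂u − ∂G₁/∂v = 2*u*v - 4*u + 6*v - w
∇×G = (0, v - 1, 2*u*v - 4*u + 6*v - w)
At (-2, -1, 3): (0, -2, 3).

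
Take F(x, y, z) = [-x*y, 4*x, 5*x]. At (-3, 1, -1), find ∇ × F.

(∇×F)₁ = ∂F₃/∂y − ∂F₂/∂z = 0
(∇×F)₂ = ∂F₁/∂z − ∂F₃/∂x = -5
(∇×F)₃ = ∂F₂/∂x − ∂F₁/∂y = x + 4
∇×F = (0, -5, x + 4)
At (-3, 1, -1): (0, -5, 1).

(0, -5, 1)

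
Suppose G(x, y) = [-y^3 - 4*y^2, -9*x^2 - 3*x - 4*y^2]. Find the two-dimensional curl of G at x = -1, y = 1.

∂G₂/∂x = -18*x - 3
∂G₁/∂y = -3*y^2 - 8*y
Scalar curl = -18*x + 3*y^2 + 8*y - 3
At (-1, 1): 26.

26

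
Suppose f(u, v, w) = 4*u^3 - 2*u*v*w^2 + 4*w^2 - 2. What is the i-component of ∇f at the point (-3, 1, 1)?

106

(∇f)_1 = ∂f/∂u = 12*u^2 - 2*v*w^2
At (-3, 1, 1): 106.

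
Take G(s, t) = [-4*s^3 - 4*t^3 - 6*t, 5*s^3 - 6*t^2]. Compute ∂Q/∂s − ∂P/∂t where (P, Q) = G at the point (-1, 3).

129

∂G₂/∂s = 15*s^2
∂G₁/∂t = -12*t^2 - 6
Scalar curl = 15*s^2 + 12*t^2 + 6
At (-1, 3): 129.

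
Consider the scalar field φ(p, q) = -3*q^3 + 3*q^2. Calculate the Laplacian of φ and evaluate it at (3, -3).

60

∂²φ/∂p² = 0
∂²φ/∂q² = 6*(-3*q + 1)
∇²φ = -18*q + 6
At (3, -3): 60.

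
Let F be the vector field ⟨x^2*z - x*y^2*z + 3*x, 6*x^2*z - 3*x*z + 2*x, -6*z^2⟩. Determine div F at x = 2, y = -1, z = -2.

∂F₁/∂x = 2*x*z - y^2*z + 3
∂F₂/∂y = 0
∂F₃/∂z = -12*z
∇·F = 2*x*z - y^2*z - 12*z + 3
At (2, -1, -2): 21.

21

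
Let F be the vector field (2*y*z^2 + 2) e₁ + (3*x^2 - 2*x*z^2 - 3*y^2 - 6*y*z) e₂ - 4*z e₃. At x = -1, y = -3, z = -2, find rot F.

(∇×F)₁ = ∂F₃/∂y − ∂F₂/∂z = 4*x*z + 6*y
(∇×F)₂ = ∂F₁/∂z − ∂F₃/∂x = 4*y*z
(∇×F)₃ = ∂F₂/∂x − ∂F₁/∂y = 6*x - 4*z^2
∇×F = (4*x*z + 6*y, 4*y*z, 6*x - 4*z^2)
At (-1, -3, -2): (-10, 24, -22).

(-10, 24, -22)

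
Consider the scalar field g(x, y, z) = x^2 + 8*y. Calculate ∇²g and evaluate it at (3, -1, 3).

∂²g/∂x² = 2
∂²g/∂y² = 0
∂²g/∂z² = 0
∇²g = 2
At (3, -1, 3): 2.

2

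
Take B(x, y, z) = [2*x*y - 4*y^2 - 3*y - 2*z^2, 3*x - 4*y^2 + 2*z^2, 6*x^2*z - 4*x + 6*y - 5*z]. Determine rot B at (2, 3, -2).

(∇×B)₁ = ∂B₃/∂y − ∂B₂/∂z = -4*z + 6
(∇×B)₂ = ∂B₁/∂z − ∂B₃/∂x = -12*x*z - 4*z + 4
(∇×B)₃ = ∂B₂/∂x − ∂B₁/∂y = -2*x + 8*y + 6
∇×B = (-4*z + 6, -12*x*z - 4*z + 4, -2*x + 8*y + 6)
At (2, 3, -2): (14, 60, 26).

(14, 60, 26)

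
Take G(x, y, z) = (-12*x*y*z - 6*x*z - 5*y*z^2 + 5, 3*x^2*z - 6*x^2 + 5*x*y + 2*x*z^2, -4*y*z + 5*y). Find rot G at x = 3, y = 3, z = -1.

(∇×G)₁ = ∂G₃/∂y − ∂G₂/∂z = -3*x^2 - 4*x*z - 4*z + 5
(∇×G)₂ = ∂G₁/∂z − ∂G₃/∂x = -12*x*y - 6*x - 10*y*z
(∇×G)₃ = ∂G₂/∂x − ∂G₁/∂y = 18*x*z - 12*x + 5*y + 7*z^2
∇×G = (-3*x^2 - 4*x*z - 4*z + 5, -12*x*y - 6*x - 10*y*z, 18*x*z - 12*x + 5*y + 7*z^2)
At (3, 3, -1): (-6, -96, -68).

(-6, -96, -68)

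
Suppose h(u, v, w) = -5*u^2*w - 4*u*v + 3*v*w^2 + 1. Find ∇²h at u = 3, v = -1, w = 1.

∂²h/∂u² = -10*w
∂²h/∂v² = 0
∂²h/∂w² = 6*v
∇²h = 6*v - 10*w
At (3, -1, 1): -16.

-16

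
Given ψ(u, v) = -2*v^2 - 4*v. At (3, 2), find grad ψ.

∂ψ/∂u = 0
∂ψ/∂v = -4*v - 4
∇ψ = (0, -4*v - 4)
At (3, 2): (0, -12).

(0, -12)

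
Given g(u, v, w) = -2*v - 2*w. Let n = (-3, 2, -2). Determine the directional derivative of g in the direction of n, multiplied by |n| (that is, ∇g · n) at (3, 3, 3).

∂g/∂u = 0
∂g/∂v = -2
∂g/∂w = -2
∇g at (3, 3, 3) = (0, -2, -2)
∇g · n = (0)(-3) + (-2)(2) + (-2)(-2) = 0

0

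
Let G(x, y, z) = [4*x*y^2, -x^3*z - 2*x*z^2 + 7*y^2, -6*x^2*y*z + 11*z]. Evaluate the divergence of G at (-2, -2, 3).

47

∂G₁/∂x = 4*y^2
∂G₂/∂y = 14*y
∂G₃/∂z = -6*x^2*y + 11
∇·G = -6*x^2*y + 4*y^2 + 14*y + 11
At (-2, -2, 3): 47.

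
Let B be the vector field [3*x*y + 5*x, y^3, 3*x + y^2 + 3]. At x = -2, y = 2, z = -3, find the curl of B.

(4, -3, 6)

(∇×B)₁ = ∂B₃/∂y − ∂B₂/∂z = 2*y
(∇×B)₂ = ∂B₁/∂z − ∂B₃/∂x = -3
(∇×B)₃ = ∂B₂/∂x − ∂B₁/∂y = -3*x
∇×B = (2*y, -3, -3*x)
At (-2, 2, -3): (4, -3, 6).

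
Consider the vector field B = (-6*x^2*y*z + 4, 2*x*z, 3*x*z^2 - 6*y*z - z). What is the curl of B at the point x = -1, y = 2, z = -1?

(8, -15, -8)

(∇×B)₁ = ∂B₃/∂y − ∂B₂/∂z = -2*x - 6*z
(∇×B)₂ = ∂B₁/∂z − ∂B₃/∂x = -6*x^2*y - 3*z^2
(∇×B)₃ = ∂B₂/∂x − ∂B₁/∂y = 6*x^2*z + 2*z
∇×B = (-2*x - 6*z, -6*x^2*y - 3*z^2, 6*x^2*z + 2*z)
At (-1, 2, -1): (8, -15, -8).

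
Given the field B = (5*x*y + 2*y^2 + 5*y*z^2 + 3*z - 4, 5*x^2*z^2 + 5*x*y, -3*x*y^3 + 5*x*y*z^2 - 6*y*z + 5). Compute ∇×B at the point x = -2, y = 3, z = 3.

(-66, 39, -212)

(∇×B)₁ = ∂B₃/∂y − ∂B₂/∂z = -10*x^2*z - 9*x*y^2 + 5*x*z^2 - 6*z
(∇×B)₂ = ∂B₁/∂z − ∂B₃/∂x = 3*y^3 - 5*y*z^2 + 10*y*z + 3
(∇×B)₃ = ∂B₂/∂x − ∂B₁/∂y = 10*x*z^2 - 5*x + y - 5*z^2
∇×B = (-10*x^2*z - 9*x*y^2 + 5*x*z^2 - 6*z, 3*y^3 - 5*y*z^2 + 10*y*z + 3, 10*x*z^2 - 5*x + y - 5*z^2)
At (-2, 3, 3): (-66, 39, -212).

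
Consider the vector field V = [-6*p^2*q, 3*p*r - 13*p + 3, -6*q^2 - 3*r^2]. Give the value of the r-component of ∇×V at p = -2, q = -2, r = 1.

(∇×V)_3 = ∂V₂/∂p − ∂V₁/∂q
= 3*r - 13 − (-6*p^2)
= 6*p^2 + 3*r - 13
At (-2, -2, 1): 14.

14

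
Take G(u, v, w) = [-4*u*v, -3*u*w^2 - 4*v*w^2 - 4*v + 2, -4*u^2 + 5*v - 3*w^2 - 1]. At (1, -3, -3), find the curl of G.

(59, 8, -23)

(∇×G)₁ = ∂G₃/∂v − ∂G₂/∂w = 6*u*w + 8*v*w + 5
(∇×G)₂ = ∂G₁/∂w − ∂G₃/∂u = 8*u
(∇×G)₃ = ∂G₂/∂u − ∂G₁/∂v = 4*u - 3*w^2
∇×G = (6*u*w + 8*v*w + 5, 8*u, 4*u - 3*w^2)
At (1, -3, -3): (59, 8, -23).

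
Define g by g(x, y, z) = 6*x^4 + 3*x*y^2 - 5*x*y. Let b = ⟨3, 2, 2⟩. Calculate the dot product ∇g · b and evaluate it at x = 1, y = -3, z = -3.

∂g/∂x = 24*x^3 + 3*y^2 - 5*y
∂g/∂y = 6*x*y - 5*x
∂g/∂z = 0
∇g at (1, -3, -3) = (66, -23, 0)
∇g · b = (66)(3) + (-23)(2) + (0)(2) = 152

152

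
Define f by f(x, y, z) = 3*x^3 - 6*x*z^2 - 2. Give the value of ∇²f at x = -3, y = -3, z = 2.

-18

∂²f/∂x² = 18*x
∂²f/∂y² = 0
∂²f/∂z² = -12*x
∇²f = 6*x
At (-3, -3, 2): -18.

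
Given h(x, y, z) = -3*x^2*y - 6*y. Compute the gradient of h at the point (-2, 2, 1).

(24, -18, 0)

∂h/∂x = -6*x*y
∂h/∂y = -3*x^2 - 6
∂h/∂z = 0
∇h = (-6*x*y, -3*x^2 - 6, 0)
At (-2, 2, 1): (24, -18, 0).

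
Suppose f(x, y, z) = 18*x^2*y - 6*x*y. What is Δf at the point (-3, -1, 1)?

-36

∂²f/∂x² = 36*y
∂²f/∂y² = 0
∂²f/∂z² = 0
∇²f = 36*y
At (-3, -1, 1): -36.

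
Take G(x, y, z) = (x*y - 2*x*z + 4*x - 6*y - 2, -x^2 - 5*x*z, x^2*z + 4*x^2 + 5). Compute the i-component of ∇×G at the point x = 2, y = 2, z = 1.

(∇×G)_1 = ∂G₃/∂y − ∂G₂/∂z
= 0 − (-5*x)
= 5*x
At (2, 2, 1): 10.

10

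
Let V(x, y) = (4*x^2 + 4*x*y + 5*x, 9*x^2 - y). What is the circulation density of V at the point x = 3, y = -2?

∂V₂/∂x = 18*x
∂V₁/∂y = 4*x
Scalar curl = 14*x
At (3, -2): 42.

42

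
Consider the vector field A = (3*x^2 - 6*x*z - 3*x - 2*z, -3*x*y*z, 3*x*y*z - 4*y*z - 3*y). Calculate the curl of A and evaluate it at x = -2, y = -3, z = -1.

(25, 1, -9)

(∇×A)₁ = ∂A₃/∂y − ∂A₂/∂z = 3*x*y + 3*x*z - 4*z - 3
(∇×A)₂ = ∂A₁/∂z − ∂A₃/∂x = -6*x - 3*y*z - 2
(∇×A)₃ = ∂A₂/∂x − ∂A₁/∂y = -3*y*z
∇×A = (3*x*y + 3*x*z - 4*z - 3, -6*x - 3*y*z - 2, -3*y*z)
At (-2, -3, -1): (25, 1, -9).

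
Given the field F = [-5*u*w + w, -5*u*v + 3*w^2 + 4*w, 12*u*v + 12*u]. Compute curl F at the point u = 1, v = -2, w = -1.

(14, 8, 10)

(∇×F)₁ = ∂F₃/∂v − ∂F₂/∂w = 12*u - 6*w - 4
(∇×F)₂ = ∂F₁/∂w − ∂F₃/∂u = -5*u - 12*v - 11
(∇×F)₃ = ∂F₂/∂u − ∂F₁/∂v = -5*v
∇×F = (12*u - 6*w - 4, -5*u - 12*v - 11, -5*v)
At (1, -2, -1): (14, 8, 10).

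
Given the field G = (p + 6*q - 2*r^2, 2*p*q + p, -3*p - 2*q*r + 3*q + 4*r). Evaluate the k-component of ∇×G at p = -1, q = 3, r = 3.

1

(∇×G)_3 = ∂G₂/∂p − ∂G₁/∂q
= 2*q + 1 − (6)
= 2*q - 5
At (-1, 3, 3): 1.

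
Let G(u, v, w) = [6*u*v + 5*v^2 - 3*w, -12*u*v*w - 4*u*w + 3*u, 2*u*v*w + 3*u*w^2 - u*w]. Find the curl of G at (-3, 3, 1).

(-126, -11, -49)

(∇×G)₁ = ∂G₃/∂v − ∂G₂/∂w = 12*u*v + 2*u*w + 4*u
(∇×G)₂ = ∂G₁/∂w − ∂G₃/∂u = -2*v*w - 3*w^2 + w - 3
(∇×G)₃ = ∂G₂/∂u − ∂G₁/∂v = -6*u - 12*v*w - 10*v - 4*w + 3
∇×G = (12*u*v + 2*u*w + 4*u, -2*v*w - 3*w^2 + w - 3, -6*u - 12*v*w - 10*v - 4*w + 3)
At (-3, 3, 1): (-126, -11, -49).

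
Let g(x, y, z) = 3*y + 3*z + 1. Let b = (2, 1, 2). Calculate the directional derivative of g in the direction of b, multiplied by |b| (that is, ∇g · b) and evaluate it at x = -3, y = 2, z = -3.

9

∂g/∂x = 0
∂g/∂y = 3
∂g/∂z = 3
∇g at (-3, 2, -3) = (0, 3, 3)
∇g · b = (0)(2) + (3)(1) + (3)(2) = 9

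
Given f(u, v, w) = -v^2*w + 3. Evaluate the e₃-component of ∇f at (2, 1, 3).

-1

(∇f)_3 = ∂f/∂w = -v^2
At (2, 1, 3): -1.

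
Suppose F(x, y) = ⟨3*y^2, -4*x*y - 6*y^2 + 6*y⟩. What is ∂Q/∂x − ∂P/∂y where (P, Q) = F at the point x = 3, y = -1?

10

∂F₂/∂x = -4*y
∂F₁/∂y = 6*y
Scalar curl = -10*y
At (3, -1): 10.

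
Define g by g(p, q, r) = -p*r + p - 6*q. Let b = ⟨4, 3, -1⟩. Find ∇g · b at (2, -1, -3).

0

∂g/∂p = -r + 1
∂g/∂q = -6
∂g/∂r = -p
∇g at (2, -1, -3) = (4, -6, -2)
∇g · b = (4)(4) + (-6)(3) + (-2)(-1) = 0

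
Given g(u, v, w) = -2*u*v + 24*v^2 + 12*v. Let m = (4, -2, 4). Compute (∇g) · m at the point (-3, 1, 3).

-140

∂g/∂u = -2*v
∂g/∂v = -2*u + 48*v + 12
∂g/∂w = 0
∇g at (-3, 1, 3) = (-2, 66, 0)
∇g · m = (-2)(4) + (66)(-2) + (0)(4) = -140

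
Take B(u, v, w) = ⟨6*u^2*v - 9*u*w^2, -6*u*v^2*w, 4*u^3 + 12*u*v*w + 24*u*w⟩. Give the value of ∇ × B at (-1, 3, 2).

(∇×B)₁ = ∂B₃/∂v − ∂B₂/∂w = 6*u*v^2 + 12*u*w
(∇×B)₂ = ∂B₁/∂w − ∂B₃/∂u = -12*u^2 - 18*u*w - 12*v*w - 24*w
(∇×B)₃ = ∂B₂/∂u − ∂B₁/∂v = -6*u^2 - 6*v^2*w
∇×B = (6*u*v^2 + 12*u*w, -12*u^2 - 18*u*w - 12*v*w - 24*w, -6*u^2 - 6*v^2*w)
At (-1, 3, 2): (-78, -96, -114).

(-78, -96, -114)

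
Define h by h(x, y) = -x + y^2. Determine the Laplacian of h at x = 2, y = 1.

∂²h/∂x² = 0
∂²h/∂y² = 2
∇²h = 2
At (2, 1): 2.

2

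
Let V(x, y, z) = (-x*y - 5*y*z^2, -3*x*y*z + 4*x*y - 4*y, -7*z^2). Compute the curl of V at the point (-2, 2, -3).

(-12, 60, 69)

(∇×V)₁ = ∂V₃/∂y − ∂V₂/∂z = 3*x*y
(∇×V)₂ = ∂V₁/∂z − ∂V₃/∂x = -10*y*z
(∇×V)₃ = ∂V₂/∂x − ∂V₁/∂y = x - 3*y*z + 4*y + 5*z^2
∇×V = (3*x*y, -10*y*z, x - 3*y*z + 4*y + 5*z^2)
At (-2, 2, -3): (-12, 60, 69).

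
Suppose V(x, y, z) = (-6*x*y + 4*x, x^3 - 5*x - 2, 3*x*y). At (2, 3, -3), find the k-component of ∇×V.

(∇×V)_3 = ∂V₂/∂x − ∂V₁/∂y
= 3*x^2 - 5 − (-6*x)
= 3*x^2 + 6*x - 5
At (2, 3, -3): 19.

19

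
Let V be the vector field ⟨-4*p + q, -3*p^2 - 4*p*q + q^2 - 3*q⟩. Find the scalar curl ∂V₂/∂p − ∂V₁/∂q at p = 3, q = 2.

∂V₂/∂p = -6*p - 4*q
∂V₁/∂q = 1
Scalar curl = -6*p - 4*q - 1
At (3, 2): -27.

-27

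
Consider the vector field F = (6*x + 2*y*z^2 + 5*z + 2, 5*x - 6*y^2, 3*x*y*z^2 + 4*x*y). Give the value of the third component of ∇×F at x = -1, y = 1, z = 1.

(∇×F)_3 = ∂F₂/∂x − ∂F₁/∂y
= 5 − (2*z^2)
= -2*z^2 + 5
At (-1, 1, 1): 3.

3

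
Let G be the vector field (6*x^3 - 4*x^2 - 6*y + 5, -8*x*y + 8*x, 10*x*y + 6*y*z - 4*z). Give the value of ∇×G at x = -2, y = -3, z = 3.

(-2, 30, 38)

(∇×G)₁ = ∂G₃/∂y − ∂G₂/∂z = 10*x + 6*z
(∇×G)₂ = ∂G₁/∂z − ∂G₃/∂x = -10*y
(∇×G)₃ = ∂G₂/∂x − ∂G₁/∂y = -8*y + 14
∇×G = (10*x + 6*z, -10*y, -8*y + 14)
At (-2, -3, 3): (-2, 30, 38).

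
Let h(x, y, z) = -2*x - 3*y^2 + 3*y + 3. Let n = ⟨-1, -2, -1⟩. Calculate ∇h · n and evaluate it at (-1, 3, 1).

∂h/∂x = -2
∂h/∂y = -6*y + 3
∂h/∂z = 0
∇h at (-1, 3, 1) = (-2, -15, 0)
∇h · n = (-2)(-1) + (-15)(-2) + (0)(-1) = 32

32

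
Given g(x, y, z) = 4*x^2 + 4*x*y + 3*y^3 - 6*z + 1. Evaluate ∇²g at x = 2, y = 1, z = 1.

∂²g/∂x² = 8
∂²g/∂y² = 18*y
∂²g/∂z² = 0
∇²g = 18*y + 8
At (2, 1, 1): 26.

26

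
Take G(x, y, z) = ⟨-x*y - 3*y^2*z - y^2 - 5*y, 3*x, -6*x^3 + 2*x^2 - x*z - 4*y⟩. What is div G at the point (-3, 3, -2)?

∂G₁/∂x = -y
∂G₂/∂y = 0
∂G₃/∂z = -x
∇·G = -x - y
At (-3, 3, -2): 0.

0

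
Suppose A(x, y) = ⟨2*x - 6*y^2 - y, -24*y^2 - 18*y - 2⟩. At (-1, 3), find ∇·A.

∂A₁/∂x = 2
∂A₂/∂y = -48*y - 18
∇·A = -48*y - 16
At (-1, 3): -160.

-160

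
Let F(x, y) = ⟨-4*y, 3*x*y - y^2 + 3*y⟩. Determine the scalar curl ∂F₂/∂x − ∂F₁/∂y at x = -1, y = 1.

7

∂F₂/∂x = 3*y
∂F₁/∂y = -4
Scalar curl = 3*y + 4
At (-1, 1): 7.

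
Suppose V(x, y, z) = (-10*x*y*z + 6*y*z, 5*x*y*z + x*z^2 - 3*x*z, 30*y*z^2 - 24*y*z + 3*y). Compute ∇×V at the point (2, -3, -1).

(∇×V)₁ = ∂V₃/∂y − ∂V₂/∂z = -5*x*y - 2*x*z + 3*x + 30*z^2 - 24*z + 3
(∇×V)₂ = ∂V₁/∂z − ∂V₃/∂x = -10*x*y + 6*y
(∇×V)₃ = ∂V₂/∂x − ∂V₁/∂y = 10*x*z + 5*y*z + z^2 - 9*z
∇×V = (-5*x*y - 2*x*z + 3*x + 30*z^2 - 24*z + 3, -10*x*y + 6*y, 10*x*z + 5*y*z + z^2 - 9*z)
At (2, -3, -1): (97, 42, 5).

(97, 42, 5)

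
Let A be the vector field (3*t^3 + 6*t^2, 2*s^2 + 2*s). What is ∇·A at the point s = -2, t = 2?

∂A₁/∂s = 0
∂A₂/∂t = 0
∇·A = 0
At (-2, 2): 0.

0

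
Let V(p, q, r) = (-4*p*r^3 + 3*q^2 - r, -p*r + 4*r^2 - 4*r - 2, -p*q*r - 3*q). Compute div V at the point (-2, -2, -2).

28

∂V₁/∂p = -4*r^3
∂V₂/∂q = 0
∂V₃/∂r = -p*q
∇·V = -p*q - 4*r^3
At (-2, -2, -2): 28.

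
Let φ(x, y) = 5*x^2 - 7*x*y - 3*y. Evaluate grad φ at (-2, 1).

∂φ/∂x = 10*x - 7*y
∂φ/∂y = -7*x - 3
∇φ = (10*x - 7*y, -7*x - 3)
At (-2, 1): (-27, 11).

(-27, 11)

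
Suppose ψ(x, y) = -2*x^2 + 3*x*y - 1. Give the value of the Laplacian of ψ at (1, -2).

-4

∂²ψ/∂x² = -4
∂²ψ/∂y² = 0
∇²ψ = -4
At (1, -2): -4.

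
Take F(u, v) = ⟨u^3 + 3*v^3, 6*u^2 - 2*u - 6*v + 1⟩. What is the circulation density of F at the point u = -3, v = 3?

∂F₂/∂u = 12*u - 2
∂F₁/∂v = 9*v^2
Scalar curl = 12*u - 9*v^2 - 2
At (-3, 3): -119.

-119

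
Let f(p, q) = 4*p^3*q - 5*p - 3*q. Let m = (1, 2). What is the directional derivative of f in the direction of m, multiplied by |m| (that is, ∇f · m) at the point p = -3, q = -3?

-551

∂f/∂p = 12*p^2*q - 5
∂f/∂q = 4*p^3 - 3
∇f at (-3, -3) = (-329, -111)
∇f · m = (-329)(1) + (-111)(2) = -551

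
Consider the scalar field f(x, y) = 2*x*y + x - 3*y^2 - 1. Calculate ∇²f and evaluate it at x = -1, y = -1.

-6

∂²f/∂x² = 0
∂²f/∂y² = -6
∇²f = -6
At (-1, -1): -6.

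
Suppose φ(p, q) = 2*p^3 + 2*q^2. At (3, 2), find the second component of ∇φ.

(∇φ)_2 = ∂φ/∂q = 4*q
At (3, 2): 8.

8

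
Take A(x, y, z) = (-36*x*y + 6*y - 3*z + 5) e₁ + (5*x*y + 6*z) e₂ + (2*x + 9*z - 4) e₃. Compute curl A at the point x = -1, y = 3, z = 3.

(-6, -5, -27)

(∇×A)₁ = ∂A₃/∂y − ∂A₂/∂z = -6
(∇×A)₂ = ∂A₁/∂z − ∂A₃/∂x = -5
(∇×A)₃ = ∂A₂/∂x − ∂A₁/∂y = 36*x + 5*y - 6
∇×A = (-6, -5, 36*x + 5*y - 6)
At (-1, 3, 3): (-6, -5, -27).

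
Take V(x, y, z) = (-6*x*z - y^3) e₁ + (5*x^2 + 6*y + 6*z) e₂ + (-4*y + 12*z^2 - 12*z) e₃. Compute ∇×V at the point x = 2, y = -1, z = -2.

(-10, -12, 23)

(∇×V)₁ = ∂V₃/∂y − ∂V₂/∂z = -10
(∇×V)₂ = ∂V₁/∂z − ∂V₃/∂x = -6*x
(∇×V)₃ = ∂V₂/∂x − ∂V₁/∂y = 10*x + 3*y^2
∇×V = (-10, -6*x, 10*x + 3*y^2)
At (2, -1, -2): (-10, -12, 23).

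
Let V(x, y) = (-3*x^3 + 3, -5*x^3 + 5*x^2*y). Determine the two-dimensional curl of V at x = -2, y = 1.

∂V₂/∂x = -15*x^2 + 10*x*y
∂V₁/∂y = 0
Scalar curl = -15*x^2 + 10*x*y
At (-2, 1): -80.

-80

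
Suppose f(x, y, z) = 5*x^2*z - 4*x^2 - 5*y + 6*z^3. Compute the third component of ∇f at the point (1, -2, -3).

167

(∇f)_3 = ∂f/∂z = 5*x^2 + 18*z^2
At (1, -2, -3): 167.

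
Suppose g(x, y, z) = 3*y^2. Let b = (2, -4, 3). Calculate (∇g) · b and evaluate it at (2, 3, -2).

∂g/∂x = 0
∂g/∂y = 6*y
∂g/∂z = 0
∇g at (2, 3, -2) = (0, 18, 0)
∇g · b = (0)(2) + (18)(-4) + (0)(3) = -72

-72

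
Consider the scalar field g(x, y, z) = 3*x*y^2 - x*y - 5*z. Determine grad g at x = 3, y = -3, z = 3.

(30, -57, -5)

∂g/∂x = 3*y^2 - y
∂g/∂y = 6*x*y - x
∂g/∂z = -5
∇g = (3*y^2 - y, 6*x*y - x, -5)
At (3, -3, 3): (30, -57, -5).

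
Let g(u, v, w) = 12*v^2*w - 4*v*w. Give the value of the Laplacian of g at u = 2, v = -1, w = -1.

-24

∂²g/∂u² = 0
∂²g/∂v² = 24*w
∂²g/∂w² = 0
∇²g = 24*w
At (2, -1, -1): -24.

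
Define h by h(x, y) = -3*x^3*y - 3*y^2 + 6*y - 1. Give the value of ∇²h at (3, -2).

102

∂²h/∂x² = -18*x*y
∂²h/∂y² = -6
∇²h = -18*x*y - 6
At (3, -2): 102.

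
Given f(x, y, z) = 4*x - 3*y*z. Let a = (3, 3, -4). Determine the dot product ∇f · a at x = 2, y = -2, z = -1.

-3

∂f/∂x = 4
∂f/∂y = -3*z
∂f/∂z = -3*y
∇f at (2, -2, -1) = (4, 3, 6)
∇f · a = (4)(3) + (3)(3) + (6)(-4) = -3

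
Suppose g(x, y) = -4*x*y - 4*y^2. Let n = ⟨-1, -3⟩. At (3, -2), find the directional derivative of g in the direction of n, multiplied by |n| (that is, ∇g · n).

-20

∂g/∂x = -4*y
∂g/∂y = -4*x - 8*y
∇g at (3, -2) = (8, 4)
∇g · n = (8)(-1) + (4)(-3) = -20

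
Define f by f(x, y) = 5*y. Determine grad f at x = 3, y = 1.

∂f/∂x = 0
∂f/∂y = 5
∇f = (0, 5)
At (3, 1): (0, 5).

(0, 5)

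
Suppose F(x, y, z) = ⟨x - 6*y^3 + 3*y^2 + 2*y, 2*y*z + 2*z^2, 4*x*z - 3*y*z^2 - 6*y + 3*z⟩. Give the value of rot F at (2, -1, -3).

(-19, 12, 22)

(∇×F)₁ = ∂F₃/∂y − ∂F₂/∂z = -2*y - 3*z^2 - 4*z - 6
(∇×F)₂ = ∂F₁/∂z − ∂F₃/∂x = -4*z
(∇×F)₃ = ∂F₂/∂x − ∂F₁/∂y = 18*y^2 - 6*y - 2
∇×F = (-2*y - 3*z^2 - 4*z - 6, -4*z, 18*y^2 - 6*y - 2)
At (2, -1, -3): (-19, 12, 22).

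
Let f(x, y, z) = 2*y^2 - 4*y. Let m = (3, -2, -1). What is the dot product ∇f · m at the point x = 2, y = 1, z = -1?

0

∂f/∂x = 0
∂f/∂y = 4*y - 4
∂f/∂z = 0
∇f at (2, 1, -1) = (0, 0, 0)
∇f · m = (0)(3) + (0)(-2) + (0)(-1) = 0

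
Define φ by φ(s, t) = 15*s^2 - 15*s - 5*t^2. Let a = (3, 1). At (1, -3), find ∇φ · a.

∂φ/∂s = 30*s - 15
∂φ/∂t = -10*t
∇φ at (1, -3) = (15, 30)
∇φ · a = (15)(3) + (30)(1) = 75

75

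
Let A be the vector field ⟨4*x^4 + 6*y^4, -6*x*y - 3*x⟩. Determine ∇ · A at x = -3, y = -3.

∂A₁/∂x = 16*x^3
∂A₂/∂y = -6*x
∇·A = 16*x^3 - 6*x
At (-3, -3): -414.

-414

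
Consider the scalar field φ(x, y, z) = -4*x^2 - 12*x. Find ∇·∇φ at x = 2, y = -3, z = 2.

∂²φ/∂x² = -8
∂²φ/∂y² = 0
∂²φ/∂z² = 0
∇²φ = -8
At (2, -3, 2): -8.

-8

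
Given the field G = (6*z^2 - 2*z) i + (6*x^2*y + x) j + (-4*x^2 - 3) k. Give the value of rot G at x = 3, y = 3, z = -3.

(∇×G)₁ = ∂G₃/∂y − ∂G₂/∂z = 0
(∇×G)₂ = ∂G₁/∂z − ∂G₃/∂x = 8*x + 12*z - 2
(∇×G)₃ = ∂G₂/∂x − ∂G₁/∂y = 12*x*y + 1
∇×G = (0, 8*x + 12*z - 2, 12*x*y + 1)
At (3, 3, -3): (0, -14, 109).

(0, -14, 109)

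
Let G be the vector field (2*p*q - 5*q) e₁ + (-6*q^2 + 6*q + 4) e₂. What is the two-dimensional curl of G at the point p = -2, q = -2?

9

∂G₂/∂p = 0
∂G₁/∂q = 2*p - 5
Scalar curl = -2*p + 5
At (-2, -2): 9.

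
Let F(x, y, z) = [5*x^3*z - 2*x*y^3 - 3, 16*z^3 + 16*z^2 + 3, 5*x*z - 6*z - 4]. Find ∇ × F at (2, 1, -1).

(-16, 45, 12)

(∇×F)₁ = ∂F₃/∂y − ∂F₂/∂z = -48*z^2 - 32*z
(∇×F)₂ = ∂F₁/∂z − ∂F₃/∂x = 5*x^3 - 5*z
(∇×F)₃ = ∂F₂/∂x − ∂F₁/∂y = 6*x*y^2
∇×F = (-48*z^2 - 32*z, 5*x^3 - 5*z, 6*x*y^2)
At (2, 1, -1): (-16, 45, 12).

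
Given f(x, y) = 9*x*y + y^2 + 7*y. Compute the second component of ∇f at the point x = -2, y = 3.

-5

(∇f)_2 = ∂f/∂y = 9*x + 2*y + 7
At (-2, 3): -5.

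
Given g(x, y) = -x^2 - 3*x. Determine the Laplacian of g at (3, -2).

∂²g/∂x² = -2
∂²g/∂y² = 0
∇²g = -2
At (3, -2): -2.

-2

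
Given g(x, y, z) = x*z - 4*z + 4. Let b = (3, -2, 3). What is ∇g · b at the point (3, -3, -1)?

-6

∂g/∂x = z
∂g/∂y = 0
∂g/∂z = x - 4
∇g at (3, -3, -1) = (-1, 0, -1)
∇g · b = (-1)(3) + (0)(-2) + (-1)(3) = -6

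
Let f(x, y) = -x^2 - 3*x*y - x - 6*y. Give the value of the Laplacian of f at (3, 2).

∂²f/∂x² = -2
∂²f/∂y² = 0
∇²f = -2
At (3, 2): -2.

-2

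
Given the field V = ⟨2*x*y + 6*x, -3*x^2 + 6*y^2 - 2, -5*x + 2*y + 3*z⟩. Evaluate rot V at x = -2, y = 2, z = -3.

(2, 5, 16)

(∇×V)₁ = ∂V₃/∂y − ∂V₂/∂z = 2
(∇×V)₂ = ∂V₁/∂z − ∂V₃/∂x = 5
(∇×V)₃ = ∂V₂/∂x − ∂V₁/∂y = -8*x
∇×V = (2, 5, -8*x)
At (-2, 2, -3): (2, 5, 16).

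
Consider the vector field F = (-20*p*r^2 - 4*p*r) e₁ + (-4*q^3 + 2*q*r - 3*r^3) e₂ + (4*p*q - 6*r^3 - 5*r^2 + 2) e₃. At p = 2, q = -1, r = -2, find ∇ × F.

(46, 156, 0)

(∇×F)₁ = ∂F₃/∂q − ∂F₂/∂r = 4*p - 2*q + 9*r^2
(∇×F)₂ = ∂F₁/∂r − ∂F₃/∂p = -40*p*r - 4*p - 4*q
(∇×F)₃ = ∂F₂/∂p − ∂F₁/∂q = 0
∇×F = (4*p - 2*q + 9*r^2, -40*p*r - 4*p - 4*q, 0)
At (2, -1, -2): (46, 156, 0).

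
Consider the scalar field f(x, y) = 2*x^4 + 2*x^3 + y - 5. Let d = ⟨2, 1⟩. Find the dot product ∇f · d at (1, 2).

∂f/∂x = 8*x^3 + 6*x^2
∂f/∂y = 1
∇f at (1, 2) = (14, 1)
∇f · d = (14)(2) + (1)(1) = 29

29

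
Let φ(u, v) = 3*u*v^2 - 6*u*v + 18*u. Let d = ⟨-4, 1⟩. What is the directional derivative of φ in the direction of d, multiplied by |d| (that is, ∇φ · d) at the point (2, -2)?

-204

∂φ/∂u = 3*v^2 - 6*v + 18
∂φ/∂v = 6*u*v - 6*u
∇φ at (2, -2) = (42, -36)
∇φ · d = (42)(-4) + (-36)(1) = -204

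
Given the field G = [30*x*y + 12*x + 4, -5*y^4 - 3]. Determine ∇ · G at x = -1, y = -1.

∂G₁/∂x = 30*y + 12
∂G₂/∂y = -20*y^3
∇·G = -20*y^3 + 30*y + 12
At (-1, -1): 2.

2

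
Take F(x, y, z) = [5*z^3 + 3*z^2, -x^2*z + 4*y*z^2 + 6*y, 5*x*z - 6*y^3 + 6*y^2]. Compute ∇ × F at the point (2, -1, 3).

(∇×F)₁ = ∂F₃/∂y − ∂F₂/∂z = x^2 - 18*y^2 - 8*y*z + 12*y
(∇×F)₂ = ∂F₁/∂z − ∂F₃/∂x = 15*z^2 + z
(∇×F)₃ = ∂F₂/∂x − ∂F₁/∂y = -2*x*z
∇×F = (x^2 - 18*y^2 - 8*y*z + 12*y, 15*z^2 + z, -2*x*z)
At (2, -1, 3): (-2, 138, -12).

(-2, 138, -12)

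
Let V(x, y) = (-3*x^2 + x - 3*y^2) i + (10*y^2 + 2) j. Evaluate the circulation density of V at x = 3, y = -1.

∂V₂/∂x = 0
∂V₁/∂y = -6*y
Scalar curl = 6*y
At (3, -1): -6.

-6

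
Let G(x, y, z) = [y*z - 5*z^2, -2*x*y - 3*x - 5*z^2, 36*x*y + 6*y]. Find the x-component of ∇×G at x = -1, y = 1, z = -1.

(∇×G)_1 = ∂G₃/∂y − ∂G₂/∂z
= 36*x + 6 − (-10*z)
= 36*x + 10*z + 6
At (-1, 1, -1): -40.

-40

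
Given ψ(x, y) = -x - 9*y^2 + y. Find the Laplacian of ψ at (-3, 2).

∂²ψ/∂x² = 0
∂²ψ/∂y² = -18
∇²ψ = -18
At (-3, 2): -18.

-18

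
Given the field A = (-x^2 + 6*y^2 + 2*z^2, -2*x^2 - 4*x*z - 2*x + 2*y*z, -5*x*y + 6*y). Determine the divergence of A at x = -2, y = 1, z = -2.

∂A₁/∂x = -2*x
∂A₂/∂y = 2*z
∂A₃/∂z = 0
∇·A = -2*x + 2*z
At (-2, 1, -2): 0.

0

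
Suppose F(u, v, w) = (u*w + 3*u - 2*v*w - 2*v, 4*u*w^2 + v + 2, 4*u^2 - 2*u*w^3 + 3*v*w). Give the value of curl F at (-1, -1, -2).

(∇×F)₁ = ∂F₃/∂v − ∂F₂/∂w = -8*u*w + 3*w
(∇×F)₂ = ∂F₁/∂w − ∂F₃/∂u = -7*u - 2*v + 2*w^3
(∇×F)₃ = ∂F₂/∂u − ∂F₁/∂v = 4*w^2 + 2*w + 2
∇×F = (-8*u*w + 3*w, -7*u - 2*v + 2*w^3, 4*w^2 + 2*w + 2)
At (-1, -1, -2): (-22, -7, 14).

(-22, -7, 14)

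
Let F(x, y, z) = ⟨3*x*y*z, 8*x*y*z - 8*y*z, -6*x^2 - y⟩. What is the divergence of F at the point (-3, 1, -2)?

∂F₁/∂x = 3*y*z
∂F₂/∂y = 8*x*z - 8*z
∂F₃/∂z = 0
∇·F = 8*x*z + 3*y*z - 8*z
At (-3, 1, -2): 58.

58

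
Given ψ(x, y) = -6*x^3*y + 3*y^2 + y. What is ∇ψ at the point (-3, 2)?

∂ψ/∂x = -18*x^2*y
∂ψ/∂y = -6*x^3 + 6*y + 1
∇ψ = (-18*x^2*y, -6*x^3 + 6*y + 1)
At (-3, 2): (-324, 175).

(-324, 175)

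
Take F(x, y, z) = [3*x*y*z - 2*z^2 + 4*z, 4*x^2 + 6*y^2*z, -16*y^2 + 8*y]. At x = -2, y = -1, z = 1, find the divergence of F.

-15

∂F₁/∂x = 3*y*z
∂F₂/∂y = 12*y*z
∂F₃/∂z = 0
∇·F = 15*y*z
At (-2, -1, 1): -15.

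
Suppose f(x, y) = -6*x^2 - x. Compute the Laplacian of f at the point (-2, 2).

∂²f/∂x² = -12
∂²f/∂y² = 0
∇²f = -12
At (-2, 2): -12.

-12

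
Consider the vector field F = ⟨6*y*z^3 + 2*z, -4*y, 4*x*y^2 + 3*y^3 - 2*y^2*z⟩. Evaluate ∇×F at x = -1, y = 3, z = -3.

(∇×F)₁ = ∂F₃/∂y − ∂F₂/∂z = 8*x*y + 9*y^2 - 4*y*z
(∇×F)₂ = ∂F₁/∂z − ∂F₃/∂x = -4*y^2 + 18*y*z^2 + 2
(∇×F)₃ = ∂F₂/∂x − ∂F₁/∂y = -6*z^3
∇×F = (8*x*y + 9*y^2 - 4*y*z, -4*y^2 + 18*y*z^2 + 2, -6*z^3)
At (-1, 3, -3): (93, 452, 162).

(93, 452, 162)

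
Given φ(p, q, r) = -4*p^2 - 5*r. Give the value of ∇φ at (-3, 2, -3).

(24, 0, -5)

∂φ/∂p = -8*p
∂φ/∂q = 0
∂φ/∂r = -5
∇φ = (-8*p, 0, -5)
At (-3, 2, -3): (24, 0, -5).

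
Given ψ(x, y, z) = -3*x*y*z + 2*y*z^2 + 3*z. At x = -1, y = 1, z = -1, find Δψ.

4

∂²ψ/∂x² = 0
∂²ψ/∂y² = 0
∂²ψ/∂z² = 4*y
∇²ψ = 4*y
At (-1, 1, -1): 4.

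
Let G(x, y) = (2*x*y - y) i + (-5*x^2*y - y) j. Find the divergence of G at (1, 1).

∂G₁/∂x = 2*y
∂G₂/∂y = -5*x^2 - 1
∇·G = -5*x^2 + 2*y - 1
At (1, 1): -4.

-4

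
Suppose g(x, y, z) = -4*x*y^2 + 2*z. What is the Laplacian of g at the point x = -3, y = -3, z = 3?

∂²g/∂x² = 0
∂²g/∂y² = -8*x
∂²g/∂z² = 0
∇²g = -8*x
At (-3, -3, 3): 24.

24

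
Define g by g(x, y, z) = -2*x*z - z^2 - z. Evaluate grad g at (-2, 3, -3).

(6, 0, 9)

∂g/∂x = -2*z
∂g/∂y = 0
∂g/∂z = -2*x - 2*z - 1
∇g = (-2*z, 0, -2*x - 2*z - 1)
At (-2, 3, -3): (6, 0, 9).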